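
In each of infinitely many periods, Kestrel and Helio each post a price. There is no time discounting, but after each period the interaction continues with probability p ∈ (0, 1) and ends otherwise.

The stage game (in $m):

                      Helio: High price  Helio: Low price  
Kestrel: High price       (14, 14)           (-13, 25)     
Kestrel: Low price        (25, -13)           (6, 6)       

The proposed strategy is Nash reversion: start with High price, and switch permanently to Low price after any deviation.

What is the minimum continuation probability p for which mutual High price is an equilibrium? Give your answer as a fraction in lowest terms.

11/19

With no time discounting, the continuation probability p plays the role of the discount factor.
Grim-trigger IC: 14/(1−p) ≥ 25 + 6p/(1−p) ⇒ p ≥ (25−14)/(25−6) = 11/19.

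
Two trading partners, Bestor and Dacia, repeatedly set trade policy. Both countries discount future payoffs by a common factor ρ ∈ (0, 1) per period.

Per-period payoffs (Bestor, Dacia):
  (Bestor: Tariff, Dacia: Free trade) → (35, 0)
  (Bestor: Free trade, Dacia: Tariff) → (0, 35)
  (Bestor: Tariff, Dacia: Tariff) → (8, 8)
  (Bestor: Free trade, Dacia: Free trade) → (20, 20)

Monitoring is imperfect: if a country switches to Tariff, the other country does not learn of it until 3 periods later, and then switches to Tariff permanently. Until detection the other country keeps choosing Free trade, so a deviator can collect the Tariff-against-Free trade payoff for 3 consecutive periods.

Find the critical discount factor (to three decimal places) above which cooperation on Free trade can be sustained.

0.822

The best deviation is to choose Tariff for all 3 undetected periods, earning 35 each, then 8 forever once detected.
Deviation value: 35(1−ρ^3)/(1−ρ) + 8ρ^3/(1−ρ); cooperation value: 20/(1−ρ).
IC: 20 ≥ 35(1−ρ^3) + 8ρ^3 = 35 − 27ρ^3.
So ρ^3 ≥ 15/27 = 5/9, giving ρ ≥ (5/9)^(1/3) ≈ 0.822.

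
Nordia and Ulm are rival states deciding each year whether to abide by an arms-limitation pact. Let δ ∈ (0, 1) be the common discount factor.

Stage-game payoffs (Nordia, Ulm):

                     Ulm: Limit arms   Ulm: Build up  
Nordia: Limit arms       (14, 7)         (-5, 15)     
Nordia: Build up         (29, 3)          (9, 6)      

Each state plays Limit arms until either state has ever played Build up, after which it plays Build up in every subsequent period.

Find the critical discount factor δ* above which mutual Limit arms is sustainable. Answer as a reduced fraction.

8/9

For Nordia: deviation gain 29−14 = 15, per-period punishment loss 14−9 = 5. IC gives δ ≥ 15/20 = 3/4.
For Ulm: gain 8, loss 1 per period, so δ ≥ 8/9.
The tighter constraint is Ulm's, so cooperation needs δ ≥ 8/9.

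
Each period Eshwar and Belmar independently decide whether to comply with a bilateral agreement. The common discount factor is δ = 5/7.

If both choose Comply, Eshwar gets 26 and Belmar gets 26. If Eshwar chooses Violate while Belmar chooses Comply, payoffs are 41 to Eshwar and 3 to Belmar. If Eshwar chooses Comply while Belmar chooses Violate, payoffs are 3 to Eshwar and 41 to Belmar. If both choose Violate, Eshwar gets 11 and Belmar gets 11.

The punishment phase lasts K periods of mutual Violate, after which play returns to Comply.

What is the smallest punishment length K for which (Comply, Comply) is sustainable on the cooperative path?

2

IC: δ(1−δ^K)/(1−δ) ≥ (41−26)/(26−11) = 1.
With δ = 5/7: need 1 − δ^K ≥ 1·(1−5/7)/(5/7), i.e. δ^K ≤ 0.6000.
Since (5/7)^1 = 0.7143 and (5/7)^2 = 0.5102, the smallest such K is 2.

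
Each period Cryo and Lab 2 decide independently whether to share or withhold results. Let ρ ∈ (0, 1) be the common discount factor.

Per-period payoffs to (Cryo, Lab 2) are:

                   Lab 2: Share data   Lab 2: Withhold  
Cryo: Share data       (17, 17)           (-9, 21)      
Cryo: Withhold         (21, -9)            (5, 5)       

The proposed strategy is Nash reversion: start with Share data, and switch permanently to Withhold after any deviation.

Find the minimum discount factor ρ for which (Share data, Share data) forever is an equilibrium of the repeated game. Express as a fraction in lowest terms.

1/4

One-period gain from deviating is 21 − 17 = 4. The loss is 17 − 5 = 12 in every subsequent period, with present value 12·ρ/(1−ρ).
Deviation is unprofitable when 12·ρ/(1−ρ) ≥ 4, i.e. ρ/(1−ρ) ≥ 1/3.
Equivalently ρ ≥ 4/(4+12) = 1/4.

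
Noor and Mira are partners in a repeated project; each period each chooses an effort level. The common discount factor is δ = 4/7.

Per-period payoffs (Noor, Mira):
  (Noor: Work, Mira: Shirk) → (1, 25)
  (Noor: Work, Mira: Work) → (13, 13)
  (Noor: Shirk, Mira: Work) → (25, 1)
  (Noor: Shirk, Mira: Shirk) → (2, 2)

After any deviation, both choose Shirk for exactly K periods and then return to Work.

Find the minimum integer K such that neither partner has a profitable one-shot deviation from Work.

4

IC: δ(1−δ^K)/(1−δ) ≥ (25−13)/(13−2) = 12/11.
With δ = 4/7: need 1 − δ^K ≥ 12/11·(1−4/7)/(4/7), i.e. δ^K ≤ 0.1818.
Since (4/7)^3 = 0.1866 and (4/7)^4 = 0.1066, the smallest such K is 4.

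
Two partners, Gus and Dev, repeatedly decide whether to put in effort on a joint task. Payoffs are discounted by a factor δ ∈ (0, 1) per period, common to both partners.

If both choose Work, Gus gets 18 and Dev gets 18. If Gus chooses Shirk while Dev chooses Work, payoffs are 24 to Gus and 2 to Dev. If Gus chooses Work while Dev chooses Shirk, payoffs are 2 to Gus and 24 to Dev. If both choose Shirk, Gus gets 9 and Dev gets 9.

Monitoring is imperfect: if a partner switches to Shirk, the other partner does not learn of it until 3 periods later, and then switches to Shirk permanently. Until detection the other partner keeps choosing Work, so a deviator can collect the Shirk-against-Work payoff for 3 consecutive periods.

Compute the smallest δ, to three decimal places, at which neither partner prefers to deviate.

The best deviation is to choose Shirk for all 3 undetected periods, earning 24 each, then 9 forever once detected.
Deviation value: 24(1−δ^3)/(1−δ) + 9δ^3/(1−δ); cooperation value: 18/(1−δ).
IC: 18 ≥ 24(1−δ^3) + 9δ^3 = 24 − 15δ^3.
So δ^3 ≥ 6/15 = 2/5, giving δ ≥ (2/5)^(1/3) ≈ 0.737.

0.737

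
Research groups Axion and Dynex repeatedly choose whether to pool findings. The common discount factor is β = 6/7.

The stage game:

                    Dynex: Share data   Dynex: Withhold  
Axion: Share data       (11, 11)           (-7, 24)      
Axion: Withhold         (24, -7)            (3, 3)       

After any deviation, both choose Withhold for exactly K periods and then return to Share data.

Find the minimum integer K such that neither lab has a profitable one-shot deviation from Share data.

Need Σ_{k=1}^{K} β^k ≥ (24−11)/(11−3) = 1.6250 at β = 6/7.
At K = 2 the sum is 1.5918 < 1.6250; at K = 3 it is 2.2216 ≥ 1.6250.
So the minimum punishment length is K = 3.

3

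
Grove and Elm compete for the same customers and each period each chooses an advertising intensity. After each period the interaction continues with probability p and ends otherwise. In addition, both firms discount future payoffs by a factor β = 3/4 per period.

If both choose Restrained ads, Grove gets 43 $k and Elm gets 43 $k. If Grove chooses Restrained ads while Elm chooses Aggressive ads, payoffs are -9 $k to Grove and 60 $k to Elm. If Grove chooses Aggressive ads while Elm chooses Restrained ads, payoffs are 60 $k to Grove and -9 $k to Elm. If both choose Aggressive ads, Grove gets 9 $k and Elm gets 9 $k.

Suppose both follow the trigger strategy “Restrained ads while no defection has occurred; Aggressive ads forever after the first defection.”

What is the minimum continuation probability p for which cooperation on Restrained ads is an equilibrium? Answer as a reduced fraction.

With continuation probability p and discount β, the effective per-period discount factor is βp.
Grim-trigger IC: βp ≥ (60−43)/(60−9) = 1/3.
So p ≥ (1/3)/(3/4) = 4/9.

4/9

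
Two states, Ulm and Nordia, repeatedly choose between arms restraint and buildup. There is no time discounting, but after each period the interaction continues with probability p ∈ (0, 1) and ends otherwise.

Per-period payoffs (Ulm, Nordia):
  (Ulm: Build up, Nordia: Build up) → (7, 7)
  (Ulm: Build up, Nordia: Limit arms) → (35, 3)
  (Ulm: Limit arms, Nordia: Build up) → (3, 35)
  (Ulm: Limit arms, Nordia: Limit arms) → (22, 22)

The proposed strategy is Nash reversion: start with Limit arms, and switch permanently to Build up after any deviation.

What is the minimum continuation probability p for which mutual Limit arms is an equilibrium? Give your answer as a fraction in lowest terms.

13/28

With no time discounting, the continuation probability p plays the role of the discount factor.
Grim-trigger IC: 22/(1−p) ≥ 35 + 7p/(1−p) ⇒ p ≥ (35−22)/(35−7) = 13/28.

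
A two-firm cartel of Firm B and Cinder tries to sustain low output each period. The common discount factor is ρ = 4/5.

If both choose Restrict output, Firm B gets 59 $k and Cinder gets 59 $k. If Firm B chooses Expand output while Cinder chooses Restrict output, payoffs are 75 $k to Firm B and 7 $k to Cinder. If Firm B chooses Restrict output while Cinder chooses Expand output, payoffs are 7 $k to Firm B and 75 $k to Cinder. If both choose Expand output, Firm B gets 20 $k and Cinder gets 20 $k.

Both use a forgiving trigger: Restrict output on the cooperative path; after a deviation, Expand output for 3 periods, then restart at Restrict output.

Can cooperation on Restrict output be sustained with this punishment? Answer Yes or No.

Yes

Comparing payoff streams over the 4 periods until play realigns: cooperate → 59(1+ρ+…+ρ^3); deviate → 75 + 20(ρ+…+ρ^3).
Cooperation is sustained iff (59−20)(ρ+…+ρ^3) ≥ 75−59.
ρ+…+ρ^3 = 4/5·(1−(4/5)^3)/(1−4/5) = 1.9520, and (75−59)/(59−20) = 0.4103.
1.9520 ≥ 0.4103, so cooperation is sustainable.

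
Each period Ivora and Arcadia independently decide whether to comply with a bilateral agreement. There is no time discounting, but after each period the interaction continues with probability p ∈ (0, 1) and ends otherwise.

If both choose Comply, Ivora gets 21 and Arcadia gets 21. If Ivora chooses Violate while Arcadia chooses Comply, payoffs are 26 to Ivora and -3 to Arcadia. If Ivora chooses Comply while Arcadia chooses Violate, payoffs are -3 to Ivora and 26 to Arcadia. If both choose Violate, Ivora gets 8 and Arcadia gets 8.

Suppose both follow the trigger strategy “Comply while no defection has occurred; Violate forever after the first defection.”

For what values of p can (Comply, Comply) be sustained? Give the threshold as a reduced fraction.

5/18

With no time discounting, the continuation probability p plays the role of the discount factor.
Grim-trigger IC: 21/(1−p) ≥ 26 + 8p/(1−p) ⇒ p ≥ (26−21)/(26−8) = 5/18.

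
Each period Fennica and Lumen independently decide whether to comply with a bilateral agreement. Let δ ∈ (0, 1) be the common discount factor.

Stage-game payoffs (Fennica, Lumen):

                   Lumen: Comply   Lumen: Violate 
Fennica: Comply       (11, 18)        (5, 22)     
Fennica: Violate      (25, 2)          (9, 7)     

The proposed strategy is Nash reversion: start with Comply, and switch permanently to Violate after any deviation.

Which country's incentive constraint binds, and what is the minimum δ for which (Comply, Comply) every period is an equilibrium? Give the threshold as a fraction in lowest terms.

Fennica; δ ≥ 7/8

Fennica's threshold: (25−11)/(25−9) = 7/8.
Lumen's threshold: (22−18)/(22−7) = 4/15.
7/8 > 4/15, so Fennica binds and δ* = 7/8.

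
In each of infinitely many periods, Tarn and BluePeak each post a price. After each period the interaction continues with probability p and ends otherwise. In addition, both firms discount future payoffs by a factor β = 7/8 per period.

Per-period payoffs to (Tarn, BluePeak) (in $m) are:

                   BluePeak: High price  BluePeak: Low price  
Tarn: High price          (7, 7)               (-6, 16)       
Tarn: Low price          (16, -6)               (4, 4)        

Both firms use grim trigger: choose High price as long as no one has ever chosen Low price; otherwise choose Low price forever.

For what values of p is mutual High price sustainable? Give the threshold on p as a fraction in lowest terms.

6/7

Expected continuation weight on next period's payoff is β·p = 7/8·p, which plays the role of the discount factor.
Cooperation requires 7/8·p ≥ (16−7)/(16−4) = 3/4, hence p ≥ 6/7.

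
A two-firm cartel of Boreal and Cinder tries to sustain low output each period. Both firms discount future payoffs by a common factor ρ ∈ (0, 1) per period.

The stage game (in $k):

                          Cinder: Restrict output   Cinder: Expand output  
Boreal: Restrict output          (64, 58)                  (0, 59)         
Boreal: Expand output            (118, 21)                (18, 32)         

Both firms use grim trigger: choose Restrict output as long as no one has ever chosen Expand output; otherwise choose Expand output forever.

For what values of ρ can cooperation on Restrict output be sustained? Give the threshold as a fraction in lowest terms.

Boreal: cooperation gives 64 each period; deviation gives 118 once then 18 forever.
  64/(1−ρ) ≥ 118 + 18ρ/(1−ρ) ⇒ ρ ≥ 54/100 = 27/50.
Cinder: cooperation gives 58 each period; deviation gives 59 once then 32 forever.
  ρ ≥ 1/27.
Both must hold, so the binding constraint is Boreal's: ρ ≥ 27/50.

27/50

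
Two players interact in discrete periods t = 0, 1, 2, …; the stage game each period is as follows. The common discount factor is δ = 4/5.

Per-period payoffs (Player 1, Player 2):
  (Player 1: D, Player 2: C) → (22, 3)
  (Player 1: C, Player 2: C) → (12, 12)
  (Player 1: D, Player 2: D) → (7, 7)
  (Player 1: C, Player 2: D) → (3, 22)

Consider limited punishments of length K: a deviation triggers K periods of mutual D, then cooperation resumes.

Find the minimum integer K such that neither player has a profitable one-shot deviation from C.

Need Σ_{k=1}^{K} δ^k ≥ (22−12)/(12−7) = 2.0000 at δ = 4/5.
At K = 3 the sum is 1.9520 < 2.0000; at K = 4 it is 2.3616 ≥ 2.0000.
So the minimum punishment length is K = 4.

4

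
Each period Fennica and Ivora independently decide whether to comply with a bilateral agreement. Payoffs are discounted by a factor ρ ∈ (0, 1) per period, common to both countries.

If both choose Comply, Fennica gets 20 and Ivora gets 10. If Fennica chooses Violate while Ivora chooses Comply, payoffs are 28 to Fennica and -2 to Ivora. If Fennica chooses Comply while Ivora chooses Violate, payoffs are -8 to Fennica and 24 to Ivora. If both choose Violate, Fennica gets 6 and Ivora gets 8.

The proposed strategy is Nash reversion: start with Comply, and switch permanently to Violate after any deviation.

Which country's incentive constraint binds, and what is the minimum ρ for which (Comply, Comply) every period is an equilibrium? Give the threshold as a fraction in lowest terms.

For Fennica: deviation gain 28−20 = 8, per-period punishment loss 20−6 = 14. IC gives ρ ≥ 8/22 = 4/11.
For Ivora: gain 14, loss 2 per period, so ρ ≥ 14/16 = 7/8.
The tighter constraint is Ivora's, so cooperation needs ρ ≥ 7/8.

Ivora; ρ ≥ 7/8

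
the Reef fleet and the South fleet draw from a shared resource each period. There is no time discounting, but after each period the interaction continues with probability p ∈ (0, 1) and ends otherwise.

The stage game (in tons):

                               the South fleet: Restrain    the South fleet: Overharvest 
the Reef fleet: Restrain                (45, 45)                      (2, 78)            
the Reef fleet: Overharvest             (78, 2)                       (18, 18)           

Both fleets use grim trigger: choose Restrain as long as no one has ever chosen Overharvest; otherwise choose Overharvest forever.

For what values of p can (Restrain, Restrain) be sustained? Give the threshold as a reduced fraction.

With no time discounting, the continuation probability p plays the role of the discount factor.
Grim-trigger IC: 45/(1−p) ≥ 78 + 18p/(1−p) ⇒ p ≥ (78−45)/(78−18) = 11/20.

11/20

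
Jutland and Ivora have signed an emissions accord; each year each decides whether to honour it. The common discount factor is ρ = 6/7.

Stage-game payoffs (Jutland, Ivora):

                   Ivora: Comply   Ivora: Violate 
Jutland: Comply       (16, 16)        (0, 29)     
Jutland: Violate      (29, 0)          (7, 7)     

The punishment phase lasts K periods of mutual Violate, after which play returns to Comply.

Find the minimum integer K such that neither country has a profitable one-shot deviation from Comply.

2

IC: ρ(1−ρ^K)/(1−ρ) ≥ (29−16)/(16−7) = 13/9.
With ρ = 6/7: need 1 − ρ^K ≥ 13/9·(1−6/7)/(6/7), i.e. ρ^K ≤ 0.7593.
Since (6/7)^1 = 0.8571 and (6/7)^2 = 0.7347, the smallest such K is 2.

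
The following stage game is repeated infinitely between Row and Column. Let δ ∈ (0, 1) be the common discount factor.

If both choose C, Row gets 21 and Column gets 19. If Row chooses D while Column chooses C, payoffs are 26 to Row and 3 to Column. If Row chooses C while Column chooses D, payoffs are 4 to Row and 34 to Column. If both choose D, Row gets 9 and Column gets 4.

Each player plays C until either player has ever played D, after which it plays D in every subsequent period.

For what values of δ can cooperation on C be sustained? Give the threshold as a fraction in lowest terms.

Row's threshold: (26−21)/(26−9) = 5/17.
Column's threshold: (34−19)/(34−4) = 1/2.
5/17 < 1/2, so Column binds and δ* = 1/2.

1/2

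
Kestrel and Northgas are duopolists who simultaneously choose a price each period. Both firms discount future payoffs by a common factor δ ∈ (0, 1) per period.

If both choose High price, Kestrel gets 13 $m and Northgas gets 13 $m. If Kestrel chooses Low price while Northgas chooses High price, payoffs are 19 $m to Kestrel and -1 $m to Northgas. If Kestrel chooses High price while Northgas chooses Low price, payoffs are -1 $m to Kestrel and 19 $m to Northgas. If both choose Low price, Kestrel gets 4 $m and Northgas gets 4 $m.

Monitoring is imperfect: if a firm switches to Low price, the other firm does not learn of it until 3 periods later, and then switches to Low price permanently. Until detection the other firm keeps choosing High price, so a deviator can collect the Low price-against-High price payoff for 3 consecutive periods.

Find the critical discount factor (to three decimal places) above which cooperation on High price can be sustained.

0.737

Deviating for the 3 undetected periods gains 19−13 = 6 per period over cooperation, then loses 13−4 = 9 per period forever once punishment starts.
Gain: 6(1 + δ + … + δ^2); loss: 9·δ^3/(1−δ).
No profitable deviation ⇔ 6(1−δ^3) ≤ 9·δ^3, i.e. δ^3 ≥ 6/(6+9) = 2/5.
Hence δ ≥ (2/5)^(1/3) ≈ 0.737.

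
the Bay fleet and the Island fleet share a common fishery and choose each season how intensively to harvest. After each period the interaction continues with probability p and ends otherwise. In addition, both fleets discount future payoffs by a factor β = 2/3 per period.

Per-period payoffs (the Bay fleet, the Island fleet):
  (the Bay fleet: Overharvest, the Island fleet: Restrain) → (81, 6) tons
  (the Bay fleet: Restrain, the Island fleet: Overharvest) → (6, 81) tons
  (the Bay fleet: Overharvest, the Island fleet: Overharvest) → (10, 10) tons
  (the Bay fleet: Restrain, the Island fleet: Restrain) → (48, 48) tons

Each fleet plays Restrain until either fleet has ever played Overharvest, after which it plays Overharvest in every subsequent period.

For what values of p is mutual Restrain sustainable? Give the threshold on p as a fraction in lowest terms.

Expected continuation weight on next period's payoff is β·p = 2/3·p, which plays the role of the discount factor.
Cooperation requires 2/3·p ≥ (81−48)/(81−10) = 33/71, hence p ≥ 99/142.

99/142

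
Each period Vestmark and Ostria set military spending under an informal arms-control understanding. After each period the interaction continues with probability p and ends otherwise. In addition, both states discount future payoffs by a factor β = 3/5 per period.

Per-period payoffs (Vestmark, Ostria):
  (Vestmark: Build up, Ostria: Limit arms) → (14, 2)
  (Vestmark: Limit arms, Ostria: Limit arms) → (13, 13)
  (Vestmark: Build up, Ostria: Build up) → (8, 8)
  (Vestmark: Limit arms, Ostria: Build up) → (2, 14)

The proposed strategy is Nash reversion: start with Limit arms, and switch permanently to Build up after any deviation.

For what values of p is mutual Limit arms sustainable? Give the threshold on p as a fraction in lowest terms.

5/18

Expected continuation weight on next period's payoff is β·p = 3/5·p, which plays the role of the discount factor.
Cooperation requires 3/5·p ≥ (14−13)/(14−8) = 1/6, hence p ≥ 5/18.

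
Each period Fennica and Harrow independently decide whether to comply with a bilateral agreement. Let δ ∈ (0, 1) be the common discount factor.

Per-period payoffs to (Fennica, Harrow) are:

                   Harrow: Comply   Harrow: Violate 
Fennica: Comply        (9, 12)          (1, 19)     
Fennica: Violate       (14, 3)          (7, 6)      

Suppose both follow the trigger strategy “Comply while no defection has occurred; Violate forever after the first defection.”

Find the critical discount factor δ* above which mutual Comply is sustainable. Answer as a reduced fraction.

Fennica: cooperation gives 9 each period; deviation gives 14 once then 7 forever.
  9/(1−δ) ≥ 14 + 7δ/(1−δ) ⇒ δ ≥ 5/7.
Harrow: cooperation gives 12 each period; deviation gives 19 once then 6 forever.
  δ ≥ 7/13.
Both must hold, so the binding constraint is Fennica's: δ ≥ 5/7.

5/7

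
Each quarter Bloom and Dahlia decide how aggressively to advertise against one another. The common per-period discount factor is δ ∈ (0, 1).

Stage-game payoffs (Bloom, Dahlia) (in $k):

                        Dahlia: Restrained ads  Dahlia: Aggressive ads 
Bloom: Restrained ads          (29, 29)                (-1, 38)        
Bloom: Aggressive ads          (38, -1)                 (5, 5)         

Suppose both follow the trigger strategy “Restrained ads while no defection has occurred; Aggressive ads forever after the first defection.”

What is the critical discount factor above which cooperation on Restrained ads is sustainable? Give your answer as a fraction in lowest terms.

Under grim trigger the critical discount factor is (T−C)/(T−P) with T = 38, C = 29, P = 5.
δ* = (38−29)/(38−5) = 9/33 = 3/11.

3/11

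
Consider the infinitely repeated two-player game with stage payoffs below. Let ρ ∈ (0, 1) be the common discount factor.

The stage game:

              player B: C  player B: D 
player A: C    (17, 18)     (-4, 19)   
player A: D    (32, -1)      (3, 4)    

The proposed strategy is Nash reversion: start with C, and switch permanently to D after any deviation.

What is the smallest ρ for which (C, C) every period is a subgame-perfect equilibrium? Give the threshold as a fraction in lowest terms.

For player A: deviation gain 32−17 = 15, per-period punishment loss 17−3 = 14. IC gives ρ ≥ 15/29.
For player B: gain 1, loss 14 per period, so ρ ≥ 1/15.
The tighter constraint is player A's, so cooperation needs ρ ≥ 15/29.

15/29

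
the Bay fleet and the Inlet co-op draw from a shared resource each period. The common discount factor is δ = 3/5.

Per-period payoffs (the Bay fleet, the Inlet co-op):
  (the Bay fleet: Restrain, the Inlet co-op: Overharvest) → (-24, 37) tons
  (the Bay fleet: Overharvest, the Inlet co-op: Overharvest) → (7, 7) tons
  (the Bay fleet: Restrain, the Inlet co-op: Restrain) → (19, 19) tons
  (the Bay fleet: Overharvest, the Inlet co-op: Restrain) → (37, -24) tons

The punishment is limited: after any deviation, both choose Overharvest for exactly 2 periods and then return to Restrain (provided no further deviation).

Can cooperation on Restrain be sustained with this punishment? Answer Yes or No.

No

A one-shot deviation gives 37 now, then 7 for 2 periods, then back to 19.
Gain from deviating: (37−19) today; loss: (19−7) in each of the next 2 periods.
No-deviation condition: (19−7)(δ+…+δ^2) ≥ 37−19, i.e. δ+…+δ^2 ≥ 3/2.
At δ = 3/5: δ+…+δ^2 = 0.9600 < 1.5000.
So cooperation is not sustainable.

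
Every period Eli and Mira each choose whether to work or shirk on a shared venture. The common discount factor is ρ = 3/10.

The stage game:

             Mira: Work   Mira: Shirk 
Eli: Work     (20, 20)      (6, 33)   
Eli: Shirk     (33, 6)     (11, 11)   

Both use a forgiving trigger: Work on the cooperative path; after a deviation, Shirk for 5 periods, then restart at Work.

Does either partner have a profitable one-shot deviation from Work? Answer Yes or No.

Comparing payoff streams over the 6 periods until play realigns: cooperate → 20(1+ρ+…+ρ^5); deviate → 33 + 11(ρ+…+ρ^5).
Cooperation is sustained iff (20−11)(ρ+…+ρ^5) ≥ 33−20.
ρ+…+ρ^5 = 3/10·(1−(3/10)^5)/(1−3/10) = 0.4275, and (33−20)/(20−11) = 1.4444.
0.4275 < 1.4444, so cooperation is not sustainable.

Yes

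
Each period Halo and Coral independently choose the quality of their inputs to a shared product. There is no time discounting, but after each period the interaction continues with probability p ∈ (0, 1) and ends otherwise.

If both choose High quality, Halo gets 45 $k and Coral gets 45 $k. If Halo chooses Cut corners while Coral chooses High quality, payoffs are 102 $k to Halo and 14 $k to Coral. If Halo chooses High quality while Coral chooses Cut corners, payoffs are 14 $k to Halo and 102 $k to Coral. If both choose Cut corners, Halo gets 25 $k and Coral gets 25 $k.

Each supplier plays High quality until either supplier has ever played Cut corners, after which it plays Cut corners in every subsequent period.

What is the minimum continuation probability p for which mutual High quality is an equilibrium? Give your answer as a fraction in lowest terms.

57/77

With no time discounting, the continuation probability p plays the role of the discount factor.
Grim-trigger IC: 45/(1−p) ≥ 102 + 25p/(1−p) ⇒ p ≥ (102−45)/(102−25) = 57/77.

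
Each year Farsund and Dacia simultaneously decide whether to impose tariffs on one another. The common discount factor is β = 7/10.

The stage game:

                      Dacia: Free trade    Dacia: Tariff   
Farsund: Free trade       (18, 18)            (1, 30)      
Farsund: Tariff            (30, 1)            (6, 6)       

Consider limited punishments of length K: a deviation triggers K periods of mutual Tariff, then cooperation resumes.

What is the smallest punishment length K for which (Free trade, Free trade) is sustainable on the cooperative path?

2

IC: β(1−β^K)/(1−β) ≥ (30−18)/(18−6) = 1.
With β = 7/10: need 1 − β^K ≥ 1·(1−7/10)/(7/10), i.e. β^K ≤ 0.5714.
Since (7/10)^1 = 0.7000 and (7/10)^2 = 0.4900, the smallest such K is 2.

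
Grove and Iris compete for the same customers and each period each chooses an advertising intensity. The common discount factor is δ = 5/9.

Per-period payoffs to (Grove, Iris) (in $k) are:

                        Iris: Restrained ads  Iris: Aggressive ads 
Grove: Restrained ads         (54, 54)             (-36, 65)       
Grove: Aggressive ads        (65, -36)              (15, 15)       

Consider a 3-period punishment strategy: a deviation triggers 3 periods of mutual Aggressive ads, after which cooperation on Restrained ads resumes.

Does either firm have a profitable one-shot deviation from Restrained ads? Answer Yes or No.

No

IC: δ+…+δ^3 ≥ (65−54)/(54−15) = 11/39.
At δ = 5/9: partial sum = 1.0357 ≥ 0.2821. Cooperation sustainable.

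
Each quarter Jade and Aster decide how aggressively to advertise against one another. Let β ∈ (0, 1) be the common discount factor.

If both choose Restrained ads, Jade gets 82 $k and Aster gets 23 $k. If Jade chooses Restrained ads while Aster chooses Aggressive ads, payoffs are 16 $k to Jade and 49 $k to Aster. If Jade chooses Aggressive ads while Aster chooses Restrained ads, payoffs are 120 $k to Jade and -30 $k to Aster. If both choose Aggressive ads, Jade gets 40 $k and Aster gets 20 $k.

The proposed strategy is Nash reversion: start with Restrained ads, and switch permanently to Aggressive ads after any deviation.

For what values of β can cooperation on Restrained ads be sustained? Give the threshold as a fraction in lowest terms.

For Jade: deviation gain 120−82 = 38, per-period punishment loss 82−40 = 42. IC gives β ≥ 38/80 = 19/40.
For Aster: gain 26, loss 3 per period, so β ≥ 26/29.
The tighter constraint is Aster's, so cooperation needs β ≥ 26/29.

26/29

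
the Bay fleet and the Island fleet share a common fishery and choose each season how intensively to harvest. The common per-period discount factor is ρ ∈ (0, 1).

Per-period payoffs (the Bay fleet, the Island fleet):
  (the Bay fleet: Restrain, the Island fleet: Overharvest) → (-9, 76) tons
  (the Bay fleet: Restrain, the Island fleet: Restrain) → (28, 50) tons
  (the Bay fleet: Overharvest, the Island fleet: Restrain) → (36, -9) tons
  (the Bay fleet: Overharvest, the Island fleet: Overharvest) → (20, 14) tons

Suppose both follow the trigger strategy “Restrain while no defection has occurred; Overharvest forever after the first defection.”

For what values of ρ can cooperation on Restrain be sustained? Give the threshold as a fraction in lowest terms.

the Bay fleet's threshold: (36−28)/(36−20) = 1/2.
the Island fleet's threshold: (76−50)/(76−14) = 13/31.
1/2 > 13/31, so the Bay fleet binds and ρ* = 1/2.

1/2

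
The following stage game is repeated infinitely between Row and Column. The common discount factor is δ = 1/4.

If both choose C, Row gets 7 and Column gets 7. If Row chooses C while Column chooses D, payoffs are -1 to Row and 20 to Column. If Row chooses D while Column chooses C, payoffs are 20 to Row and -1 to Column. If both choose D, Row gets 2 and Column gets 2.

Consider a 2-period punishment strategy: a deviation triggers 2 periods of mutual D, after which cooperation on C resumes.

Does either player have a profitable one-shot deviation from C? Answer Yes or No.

Yes

Comparing payoff streams over the 3 periods until play realigns: cooperate → 7(1+δ+…+δ^2); deviate → 20 + 2(δ+…+δ^2).
Cooperation is sustained iff (7−2)(δ+…+δ^2) ≥ 20−7.
δ+…+δ^2 = 1/4·(1−(1/4)^2)/(1−1/4) = 0.3125, and (20−7)/(7−2) = 2.6000.
0.3125 < 2.6000, so cooperation is not sustainable.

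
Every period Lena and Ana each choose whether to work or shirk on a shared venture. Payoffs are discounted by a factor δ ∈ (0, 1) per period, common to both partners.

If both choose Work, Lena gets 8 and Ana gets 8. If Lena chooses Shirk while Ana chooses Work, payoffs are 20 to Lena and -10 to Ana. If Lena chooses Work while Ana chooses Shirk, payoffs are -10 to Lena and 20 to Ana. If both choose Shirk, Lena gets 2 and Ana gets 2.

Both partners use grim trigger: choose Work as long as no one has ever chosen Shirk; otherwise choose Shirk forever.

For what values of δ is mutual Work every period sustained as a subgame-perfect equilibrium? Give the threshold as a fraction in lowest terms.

Under grim trigger the critical discount factor is (T−C)/(T−P) with T = 20, C = 8, P = 2.
δ* = (20−8)/(20−2) = 12/18 = 2/3.

2/3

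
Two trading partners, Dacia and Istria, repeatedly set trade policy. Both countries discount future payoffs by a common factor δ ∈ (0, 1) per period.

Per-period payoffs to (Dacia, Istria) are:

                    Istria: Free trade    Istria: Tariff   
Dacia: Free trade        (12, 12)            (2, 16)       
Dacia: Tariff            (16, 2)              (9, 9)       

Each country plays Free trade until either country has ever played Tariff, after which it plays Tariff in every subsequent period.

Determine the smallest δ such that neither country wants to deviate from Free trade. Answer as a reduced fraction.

4/7

12/(1−δ) ≥ 16 + 9δ/(1−δ)
12 ≥ 16 − 7δ
δ ≥ 4/7.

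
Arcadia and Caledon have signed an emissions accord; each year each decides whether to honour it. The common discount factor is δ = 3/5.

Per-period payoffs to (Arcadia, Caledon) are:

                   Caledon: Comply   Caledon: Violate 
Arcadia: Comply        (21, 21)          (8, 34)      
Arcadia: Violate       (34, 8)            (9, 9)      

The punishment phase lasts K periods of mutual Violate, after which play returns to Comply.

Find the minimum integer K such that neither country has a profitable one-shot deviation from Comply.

3

Need Σ_{k=1}^{K} δ^k ≥ (34−21)/(21−9) = 1.0833 at δ = 3/5.
At K = 2 the sum is 0.9600 < 1.0833; at K = 3 it is 1.1760 ≥ 1.0833.
So the minimum punishment length is K = 3.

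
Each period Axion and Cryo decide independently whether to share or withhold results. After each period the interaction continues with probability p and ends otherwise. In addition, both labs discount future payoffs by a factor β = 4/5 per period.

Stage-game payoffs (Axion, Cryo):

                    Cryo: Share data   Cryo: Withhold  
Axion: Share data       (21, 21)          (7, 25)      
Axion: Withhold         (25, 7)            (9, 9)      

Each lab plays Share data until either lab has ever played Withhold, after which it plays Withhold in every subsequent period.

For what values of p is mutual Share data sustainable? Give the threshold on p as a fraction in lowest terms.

With continuation probability p and discount β, the effective per-period discount factor is βp.
Grim-trigger IC: βp ≥ (25−21)/(25−9) = 1/4.
So p ≥ (1/4)/(4/5) = 5/16.

5/16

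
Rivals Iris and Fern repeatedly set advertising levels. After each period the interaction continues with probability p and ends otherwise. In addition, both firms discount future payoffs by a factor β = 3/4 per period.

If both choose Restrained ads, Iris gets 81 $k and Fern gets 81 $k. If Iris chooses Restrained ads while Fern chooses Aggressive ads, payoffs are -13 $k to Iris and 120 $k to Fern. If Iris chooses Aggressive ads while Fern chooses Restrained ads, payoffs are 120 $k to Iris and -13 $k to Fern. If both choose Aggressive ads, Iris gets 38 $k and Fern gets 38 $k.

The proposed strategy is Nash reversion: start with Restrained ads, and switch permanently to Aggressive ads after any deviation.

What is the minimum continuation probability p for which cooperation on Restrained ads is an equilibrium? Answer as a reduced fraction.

With continuation probability p and discount β, the effective per-period discount factor is βp.
Grim-trigger IC: βp ≥ (120−81)/(120−38) = 39/82.
So p ≥ (39/82)/(3/4) = 26/41.

26/41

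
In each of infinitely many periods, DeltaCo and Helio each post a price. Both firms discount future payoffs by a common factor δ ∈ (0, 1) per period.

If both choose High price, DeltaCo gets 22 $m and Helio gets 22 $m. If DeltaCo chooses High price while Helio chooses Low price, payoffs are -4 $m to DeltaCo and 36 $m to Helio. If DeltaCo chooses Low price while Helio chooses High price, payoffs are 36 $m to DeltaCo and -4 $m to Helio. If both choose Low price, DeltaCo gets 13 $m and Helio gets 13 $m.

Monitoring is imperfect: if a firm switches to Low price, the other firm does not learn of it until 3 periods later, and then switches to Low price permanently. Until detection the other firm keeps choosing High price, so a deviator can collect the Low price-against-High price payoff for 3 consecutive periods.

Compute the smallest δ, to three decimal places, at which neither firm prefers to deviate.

The best deviation is to choose Low price for all 3 undetected periods, earning 36 each, then 13 forever once detected.
Deviation value: 36(1−δ^3)/(1−δ) + 13δ^3/(1−δ); cooperation value: 22/(1−δ).
IC: 22 ≥ 36(1−δ^3) + 13δ^3 = 36 − 23δ^3.
So δ^3 ≥ 14/23, giving δ ≥ (14/23)^(1/3) ≈ 0.847.

0.847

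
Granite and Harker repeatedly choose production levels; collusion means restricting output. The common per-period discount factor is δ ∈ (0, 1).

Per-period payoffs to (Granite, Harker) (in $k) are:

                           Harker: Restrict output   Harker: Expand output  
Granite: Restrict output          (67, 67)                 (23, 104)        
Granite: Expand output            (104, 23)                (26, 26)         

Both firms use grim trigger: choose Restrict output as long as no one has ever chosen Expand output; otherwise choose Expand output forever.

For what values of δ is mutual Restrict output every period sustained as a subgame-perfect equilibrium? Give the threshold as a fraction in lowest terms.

Cooperation forever yields 67 each period: 67/(1−δ).
Deviating yields 104 once, then 26 forever: 104 + 26δ/(1−δ).
No profitable deviation requires 67/(1−δ) ≥ 104 + 26δ/(1−δ).
Multiplying by (1−δ): 67 ≥ 104(1−δ) + 26δ = 104 − 78δ.
So 78δ ≥ 37, i.e. δ ≥ 37/78.

37/78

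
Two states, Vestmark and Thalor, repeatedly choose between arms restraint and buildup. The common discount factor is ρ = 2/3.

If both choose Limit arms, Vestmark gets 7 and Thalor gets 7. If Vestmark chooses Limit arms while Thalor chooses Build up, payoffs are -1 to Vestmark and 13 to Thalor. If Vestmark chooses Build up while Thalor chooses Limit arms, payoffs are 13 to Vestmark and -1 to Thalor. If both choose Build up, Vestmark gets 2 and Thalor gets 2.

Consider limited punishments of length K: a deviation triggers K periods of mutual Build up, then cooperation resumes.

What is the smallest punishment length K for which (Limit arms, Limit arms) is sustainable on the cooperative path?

3

Need Σ_{k=1}^{K} ρ^k ≥ (13−7)/(7−2) = 1.2000 at ρ = 2/3.
At K = 2 the sum is 1.1111 < 1.2000; at K = 3 it is 1.4074 ≥ 1.2000.
So the minimum punishment length is K = 3.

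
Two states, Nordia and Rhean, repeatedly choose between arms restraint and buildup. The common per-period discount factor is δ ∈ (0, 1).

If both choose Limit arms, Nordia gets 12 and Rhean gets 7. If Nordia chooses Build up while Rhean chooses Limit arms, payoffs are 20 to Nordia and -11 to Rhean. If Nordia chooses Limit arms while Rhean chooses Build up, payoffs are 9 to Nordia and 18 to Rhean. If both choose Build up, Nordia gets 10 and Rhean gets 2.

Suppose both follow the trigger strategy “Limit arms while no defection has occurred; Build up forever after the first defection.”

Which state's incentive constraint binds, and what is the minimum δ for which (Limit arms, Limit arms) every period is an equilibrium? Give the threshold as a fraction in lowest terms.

Nordia; δ ≥ 4/5

Nordia's threshold: (20−12)/(20−10) = 4/5.
Rhean's threshold: (18−7)/(18−2) = 11/16.
4/5 > 11/16, so Nordia binds and δ* = 4/5.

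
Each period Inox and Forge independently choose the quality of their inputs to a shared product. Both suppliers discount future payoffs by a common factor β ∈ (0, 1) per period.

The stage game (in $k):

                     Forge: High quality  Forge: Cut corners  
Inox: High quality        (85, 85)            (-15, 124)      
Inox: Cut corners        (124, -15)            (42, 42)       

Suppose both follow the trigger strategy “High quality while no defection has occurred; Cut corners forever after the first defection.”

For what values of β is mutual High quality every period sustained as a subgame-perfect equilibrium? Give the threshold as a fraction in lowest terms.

85/(1−β) ≥ 124 + 42β/(1−β)
85 ≥ 124 − 82β
β ≥ 39/82.

39/82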